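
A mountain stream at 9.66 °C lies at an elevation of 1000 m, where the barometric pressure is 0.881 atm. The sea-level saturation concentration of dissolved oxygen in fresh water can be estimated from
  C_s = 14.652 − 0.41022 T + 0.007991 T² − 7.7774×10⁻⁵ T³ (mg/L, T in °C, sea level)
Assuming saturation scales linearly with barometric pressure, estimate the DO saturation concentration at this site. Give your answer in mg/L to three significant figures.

C_s ≈ 10.0 mg/L

At sea level: C_s = 14.652 − 0.41022×9.66 + 0.007991×9.66² − 7.7774×10⁻⁵×9.66³ = 11.36 mg/L.
Pressure correction: C_s' = 11.36 × 0.881 = 10.01 mg/L.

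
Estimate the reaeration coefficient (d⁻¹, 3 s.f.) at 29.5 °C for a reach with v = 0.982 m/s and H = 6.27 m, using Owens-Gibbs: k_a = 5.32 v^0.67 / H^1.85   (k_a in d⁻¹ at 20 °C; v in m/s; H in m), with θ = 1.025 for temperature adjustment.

k_a(20) = 5.32 × 0.982^0.67 / 6.27^1.85 = 5.32 × 0.9879 / 29.85 = 0.1761 d⁻¹.
k_a(29.5) = 0.1761 × 1.025^(29.5−20) = 0.1761 × 1.264 = 0.2226 d⁻¹.

k_a ≈ 0.223 d⁻¹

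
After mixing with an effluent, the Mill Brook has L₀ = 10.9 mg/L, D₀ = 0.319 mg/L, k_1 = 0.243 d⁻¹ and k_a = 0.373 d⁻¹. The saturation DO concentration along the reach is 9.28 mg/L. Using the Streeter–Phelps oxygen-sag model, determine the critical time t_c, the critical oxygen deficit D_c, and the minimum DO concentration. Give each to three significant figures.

t_c ≈ 3.17 d; D_c ≈ 3.28 mg/L; min DO ≈ 6.00 mg/L

With k_a/k_1 = 1.535 and 1 − D₀(k_a−k_1)/(k_1 L₀) = 0.9843,
t_c = ln(1.535 × 0.9843) / (0.373 − 0.243) = ln(1.511) / 0.1300 = 0.4127/0.1300 = 3.175 d.
D_c = (k_1/k_a) L₀ e^(−k_1 t_c) = (0.243/0.373) × 10.9 × e^(−0.243×3.175) = 0.6515 × 10.9 × 0.4623 = 3.283 mg/L.
Minimum DO = C_s − D_c = 9.28 − 3.283 = 5.997 mg/L.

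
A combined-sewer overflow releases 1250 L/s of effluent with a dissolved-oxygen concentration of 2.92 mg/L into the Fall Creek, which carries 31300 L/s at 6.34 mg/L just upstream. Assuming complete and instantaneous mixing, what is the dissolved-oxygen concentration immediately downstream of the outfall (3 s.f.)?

6.21 mg/L

Flow-weighted mixing: C = (Q_r C_r + Q_w C_w)/(Q_r + Q_w)
= (31300×6.34 + 1250×2.92)/(31300 + 1250) = 202100/32550 = 6.209 mg/L.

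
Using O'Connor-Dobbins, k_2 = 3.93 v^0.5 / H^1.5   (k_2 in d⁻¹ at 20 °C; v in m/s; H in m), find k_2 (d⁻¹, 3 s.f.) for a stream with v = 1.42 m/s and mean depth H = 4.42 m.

k_2 ≈ 0.504 d⁻¹

k_2 = 3.93 × 1.42^0.5 / 4.42^1.5 = 3.93 × 1.192 / 9.293 = 0.5040 d⁻¹.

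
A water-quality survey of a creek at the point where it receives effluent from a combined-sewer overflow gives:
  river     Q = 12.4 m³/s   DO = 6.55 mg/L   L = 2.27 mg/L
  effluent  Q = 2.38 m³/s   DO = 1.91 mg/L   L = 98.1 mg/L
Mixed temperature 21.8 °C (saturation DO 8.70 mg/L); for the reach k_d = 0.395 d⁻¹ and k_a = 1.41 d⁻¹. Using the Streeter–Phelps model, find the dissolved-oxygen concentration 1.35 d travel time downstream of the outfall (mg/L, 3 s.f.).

Mixed DO = (12.4×6.55 + 2.38×1.91)/(12.4+2.38) = 85.77/14.78 = 5.803 mg/L.
Mixed L₀ = (12.4×2.27 + 2.38×98.1)/(14.78) = 261.6/14.78 = 17.70 mg/L.
Initial deficit D₀ = C_s − DO₀ = 8.70 − 5.803 = 2.897 mg/L.
D(1.35) = [0.395×17.70/(1.41−0.395)](e^(−0.395×1.35) − e^(−1.41×1.35)) + 2.897 e^(−1.41×1.35)
= 6.889 × (0.5867 − 0.1490) + 2.897 × 0.1490 = 3.447 mg/L.
DO = 8.70 − 3.447 = 5.253 mg/L.

DO ≈ 5.25 mg/L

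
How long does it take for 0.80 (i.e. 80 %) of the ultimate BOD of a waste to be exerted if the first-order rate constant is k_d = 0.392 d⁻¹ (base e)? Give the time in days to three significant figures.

t ≈ 4.11 d

y/L₀ = 1 − e^(−k_d t) = 0.80 ⇒ e^(−k_d t) = 0.200
t = −ln(0.200) / 0.392 = 1.609 / 0.392 = 4.106 d.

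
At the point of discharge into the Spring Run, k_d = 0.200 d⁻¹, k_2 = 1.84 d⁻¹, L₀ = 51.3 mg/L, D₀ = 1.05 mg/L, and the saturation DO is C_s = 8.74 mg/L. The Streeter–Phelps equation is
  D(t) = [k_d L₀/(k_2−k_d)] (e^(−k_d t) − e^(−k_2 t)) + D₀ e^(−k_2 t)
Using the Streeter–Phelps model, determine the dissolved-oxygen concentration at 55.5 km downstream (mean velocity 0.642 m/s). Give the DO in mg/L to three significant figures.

Travel time t = x/v = 55.5 km / (0.642 m/s) = 55500 m / 0.642 m/s = 86450 s = 1.001 d.
k_d L₀/(k_2−k_d) = 0.200×51.3/(1.84−0.200) = 10.26/1.640 = 6.256 mg/L.
e^(−k_d t) = e^(−0.200×1.001) = 0.8186; e^(−k_2 t) = e^(−1.84×1.001) = 0.1587.
D = 6.256 × (0.8186 − 0.1587) + 1.05 × 0.1587 = 4.129 + 0.1666 = 4.296 mg/L.
DO = C_s − D = 8.74 − 4.296 = 4.444 mg/L.

DO ≈ 4.44 mg/L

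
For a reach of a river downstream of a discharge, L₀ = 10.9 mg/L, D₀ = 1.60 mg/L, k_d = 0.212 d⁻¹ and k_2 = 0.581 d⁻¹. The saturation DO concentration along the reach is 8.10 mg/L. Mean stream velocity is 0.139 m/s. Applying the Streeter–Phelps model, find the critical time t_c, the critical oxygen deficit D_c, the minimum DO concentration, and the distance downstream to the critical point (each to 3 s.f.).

At the critical point dD/dt = 0, so k_d L₀ e^(−k_d t) = k_2 D. Substituting D(t) from the Streeter–Phelps equation and solving for t gives
t_c = ln[(k_2/k_d)(1 − D₀(k_2−k_d)/(k_d L₀))] / (k_2−k_d).
Here k_2−k_d = 0.3690 d⁻¹ and 1 − D₀(k_2−k_d)/(k_d L₀) = 1 − 1.60×0.3690/(0.212×10.9) = 0.7445, so
t_c = ln(2.741 × 0.7445) / 0.3690 = 0.7131 / 0.3690 = 1.933 d.
L(t_c) = L₀ e^(−k_d t_c) = 10.9 × 0.6638 = 7.236 mg/L, and at the critical point k_2 D_c = k_d L, so D_c = (0.212/0.581) × 7.236 = 2.640 mg/L.
Minimum DO = C_s − D_c = 8.10 − 2.640 = 5.460 mg/L.
x_c = v t_c = 0.139 m/s × 1.933 d × 86400 s/d = 23210 m ≈ 23.2 km.

t_c ≈ 1.93 d; D_c ≈ 2.64 mg/L; min DO ≈ 5.46 mg/L; x_c ≈ 23.2 km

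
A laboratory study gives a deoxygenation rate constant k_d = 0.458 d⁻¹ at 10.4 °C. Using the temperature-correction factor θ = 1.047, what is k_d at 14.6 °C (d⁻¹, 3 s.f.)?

k_d ≈ 0.555 d⁻¹

k_d(T₂) = k_d(T₁) · θ^(T₂−T₁) = 0.458 × 1.047^(14.6−10.4)
= 0.458 × 1.047^4.20 = 0.458 × 1.213 = 0.5554 d⁻¹.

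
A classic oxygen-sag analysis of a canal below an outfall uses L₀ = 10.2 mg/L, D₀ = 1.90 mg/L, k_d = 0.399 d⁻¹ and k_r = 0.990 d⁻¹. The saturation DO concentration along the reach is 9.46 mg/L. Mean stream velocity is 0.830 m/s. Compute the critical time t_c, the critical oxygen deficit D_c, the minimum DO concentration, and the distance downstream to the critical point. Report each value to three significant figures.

At the critical point dD/dt = 0, so k_d L₀ e^(−k_d t) = k_r D. Substituting D(t) from the Streeter–Phelps equation and solving for t gives
t_c = ln[(k_r/k_d)(1 − D₀(k_r−k_d)/(k_d L₀))] / (k_r−k_d).
Here k_r−k_d = 0.5910 d⁻¹ and 1 − D₀(k_r−k_d)/(k_d L₀) = 1 − 1.90×0.5910/(0.399×10.2) = 0.7241, so
t_c = ln(2.481 × 0.7241) / 0.5910 = 0.5859 / 0.5910 = 0.9914 d.
L(t_c) = L₀ e^(−k_d t_c) = 10.2 × 0.6733 = 6.868 mg/L, and at the critical point k_r D_c = k_d L, so D_c = (0.399/0.990) × 6.868 = 2.768 mg/L.
Minimum DO = C_s − D_c = 9.46 − 2.768 = 6.692 mg/L.
x_c = v t_c = 0.830 m/s × 0.9914 d × 86400 s/d = 71090 m ≈ 71.1 km.

t_c ≈ 0.991 d; D_c ≈ 2.77 mg/L; min DO ≈ 6.69 mg/L; x_c ≈ 71.1 km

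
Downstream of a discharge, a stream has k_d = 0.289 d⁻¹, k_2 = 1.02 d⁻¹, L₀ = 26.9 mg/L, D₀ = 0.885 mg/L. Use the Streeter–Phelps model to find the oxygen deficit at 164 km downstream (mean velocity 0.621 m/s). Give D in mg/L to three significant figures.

D ≈ 3.96 mg/L

Travel time t = x/v = 164 km / (0.621 m/s) = 164000 m / 0.621 m/s = 264100 s = 3.057 d.
k_d L₀/(k_2−k_d) = 0.289×26.9/(1.02−0.289) = 7.774/0.7310 = 10.63 mg/L.
e^(−k_d t) = e^(−0.289×3.057) = 0.4134; e^(−k_2 t) = e^(−1.02×3.057) = 0.04426.
D = 10.63 × (0.4134 − 0.04426) + 0.885 × 0.04426 = 3.926 + 0.03917 = 3.965 mg/L.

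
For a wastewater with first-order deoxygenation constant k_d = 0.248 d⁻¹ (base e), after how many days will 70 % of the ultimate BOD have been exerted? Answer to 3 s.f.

y/L₀ = 1 − e^(−k_d t) = 0.70 ⇒ e^(−k_d t) = 0.300
t = −ln(0.300) / 0.248 = 1.204 / 0.248 = 4.855 d.

t ≈ 4.85 d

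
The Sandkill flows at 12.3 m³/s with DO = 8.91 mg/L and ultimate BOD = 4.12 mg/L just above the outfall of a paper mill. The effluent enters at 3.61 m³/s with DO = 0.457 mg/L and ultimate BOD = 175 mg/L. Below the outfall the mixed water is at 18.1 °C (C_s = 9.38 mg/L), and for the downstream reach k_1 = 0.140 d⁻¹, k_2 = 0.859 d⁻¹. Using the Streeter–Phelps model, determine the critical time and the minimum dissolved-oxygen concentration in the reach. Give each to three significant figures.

Mixed DO = (12.3×8.91 + 3.61×0.457)/(12.3+3.61) = 111.2/15.91 = 6.992 mg/L.
Mixed L₀ = (12.3×4.12 + 3.61×175)/(15.91) = 682.4/15.91 = 42.89 mg/L.
Initial deficit D₀ = C_s − DO₀ = 9.38 − 6.992 = 2.388 mg/L.
t_c = (1/0.7190) ln[(0.859/0.140)(1 − 2.388×0.7190/(0.140×42.89))] = 1.391 × ln(4.381) = 2.055 d.
D_c = (0.140/0.859) × 42.89 × e^(−0.140×2.055) = 0.1630 × 42.89 × 0.7500 = 5.243 mg/L.
Minimum DO = 9.38 − 5.243 = 4.137 mg/L.

t_c ≈ 2.05 d; minimum DO ≈ 4.14 mg/L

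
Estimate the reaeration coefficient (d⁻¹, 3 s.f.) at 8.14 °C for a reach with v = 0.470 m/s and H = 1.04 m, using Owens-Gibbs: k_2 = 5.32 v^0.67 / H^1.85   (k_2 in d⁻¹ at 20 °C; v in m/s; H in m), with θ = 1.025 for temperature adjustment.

k_2 ≈ 2.23 d⁻¹

k_2(20) = 5.32 × 0.470^0.67 / 1.04^1.85 = 5.32 × 0.6030 / 1.075 = 2.983 d⁻¹.
k_2(8.14) = 2.983 × 1.025^(8.14−20) = 2.983 × 0.7461 = 2.226 d⁻¹.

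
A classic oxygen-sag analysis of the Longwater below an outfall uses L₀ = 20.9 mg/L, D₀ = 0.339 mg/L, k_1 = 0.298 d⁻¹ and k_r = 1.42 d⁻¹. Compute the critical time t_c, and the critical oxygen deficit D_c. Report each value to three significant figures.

At the critical point dD/dt = 0, so k_1 L₀ e^(−k_1 t) = k_r D. Substituting D(t) from the Streeter–Phelps equation and solving for t gives
t_c = ln[(k_r/k_1)(1 − D₀(k_r−k_1)/(k_1 L₀))] / (k_r−k_1).
Here k_r−k_1 = 1.122 d⁻¹ and 1 − D₀(k_r−k_1)/(k_1 L₀) = 1 − 0.339×1.122/(0.298×20.9) = 0.9389, so
t_c = ln(4.765 × 0.9389) / 1.122 = 1.498 / 1.122 = 1.335 d.
D_c = (k_1/k_r) L₀ e^(−k_1 t_c) = (0.298/1.42) × 20.9 × e^(−0.298×1.335) = 0.2099 × 20.9 × 0.6717 = 2.946 mg/L.

t_c ≈ 1.34 d; D_c ≈ 2.95 mg/L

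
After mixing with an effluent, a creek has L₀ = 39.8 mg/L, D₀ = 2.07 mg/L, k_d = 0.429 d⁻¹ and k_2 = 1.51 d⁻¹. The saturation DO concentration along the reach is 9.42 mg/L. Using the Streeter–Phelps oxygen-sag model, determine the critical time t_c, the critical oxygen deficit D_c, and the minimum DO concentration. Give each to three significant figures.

At the critical point dD/dt = 0, so k_d L₀ e^(−k_d t) = k_2 D. Substituting D(t) from the Streeter–Phelps equation and solving for t gives
t_c = ln[(k_2/k_d)(1 − D₀(k_2−k_d)/(k_d L₀))] / (k_2−k_d).
Here k_2−k_d = 1.081 d⁻¹ and 1 − D₀(k_2−k_d)/(k_d L₀) = 1 − 2.07×1.081/(0.429×39.8) = 0.8689, so
t_c = ln(3.520 × 0.8689) / 1.081 = 1.118 / 1.081 = 1.034 d.
D_c = (k_d/k_2) L₀ e^(−k_d t_c) = (0.429/1.51) × 39.8 × e^(−0.429×1.034) = 0.2841 × 39.8 × 0.6417 = 7.256 mg/L.
Minimum DO = C_s − D_c = 9.42 − 7.256 = 2.164 mg/L.

t_c ≈ 1.03 d; D_c ≈ 7.26 mg/L; min DO ≈ 2.16 mg/L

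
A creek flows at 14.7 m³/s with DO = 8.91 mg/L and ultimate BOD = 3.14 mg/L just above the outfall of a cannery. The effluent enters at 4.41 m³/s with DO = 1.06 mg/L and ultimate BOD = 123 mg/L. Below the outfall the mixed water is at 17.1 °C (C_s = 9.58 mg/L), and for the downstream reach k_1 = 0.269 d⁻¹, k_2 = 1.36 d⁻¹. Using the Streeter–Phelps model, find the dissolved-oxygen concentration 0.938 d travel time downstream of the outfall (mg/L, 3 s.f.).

DO ≈ 5.11 mg/L

Mixed DO = (14.7×8.91 + 4.41×1.06)/(14.7+4.41) = 135.7/19.11 = 7.098 mg/L.
Mixed L₀ = (14.7×3.14 + 4.41×123)/(19.11) = 588.6/19.11 = 30.80 mg/L.
Initial deficit D₀ = C_s − DO₀ = 9.58 − 7.098 = 2.482 mg/L.
D(0.938) = [0.269×30.80/(1.36−0.269)](e^(−0.269×0.938) − e^(−1.36×0.938)) + 2.482 e^(−1.36×0.938)
= 7.594 × (0.7770 − 0.2792) + 2.482 × 0.2792 = 4.473 mg/L.
DO = 9.58 − 4.473 = 5.107 mg/L.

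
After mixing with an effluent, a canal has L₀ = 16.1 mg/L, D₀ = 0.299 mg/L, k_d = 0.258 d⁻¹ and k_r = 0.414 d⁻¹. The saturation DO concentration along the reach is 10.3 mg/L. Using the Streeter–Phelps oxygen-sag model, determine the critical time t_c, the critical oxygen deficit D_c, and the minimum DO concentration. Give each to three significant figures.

t_c ≈ 2.96 d; D_c ≈ 4.68 mg/L; min DO ≈ 5.62 mg/L

With k_r/k_d = 1.605 and 1 − D₀(k_r−k_d)/(k_d L₀) = 0.9888,
t_c = ln(1.605 × 0.9888) / (0.414 − 0.258) = ln(1.587) / 0.1560 = 0.4616/0.1560 = 2.959 d.
D_c = (k_d/k_r) L₀ e^(−k_d t_c) = (0.258/0.414) × 16.1 × e^(−0.258×2.959) = 0.6232 × 16.1 × 0.4661 = 4.676 mg/L.
Minimum DO = C_s − D_c = 10.3 − 4.676 = 5.624 mg/L.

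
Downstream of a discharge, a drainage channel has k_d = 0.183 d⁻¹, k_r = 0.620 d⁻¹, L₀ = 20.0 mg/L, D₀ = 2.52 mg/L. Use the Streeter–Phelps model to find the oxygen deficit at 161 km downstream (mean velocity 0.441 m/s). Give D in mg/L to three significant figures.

D ≈ 3.44 mg/L

Travel time t = x/v = 161 km / (0.441 m/s) = 161000 m / 0.441 m/s = 365100 s = 4.225 d.
k_d L₀/(k_r−k_d) = 0.183×20.0/(0.620−0.183) = 3.660/0.4370 = 8.375 mg/L.
e^(−k_d t) = e^(−0.183×4.225) = 0.4615; e^(−k_r t) = e^(−0.620×4.225) = 0.07282.
D = 8.375 × (0.4615 − 0.07282) + 2.52 × 0.07282 = 3.255 + 0.1835 = 3.439 mg/L.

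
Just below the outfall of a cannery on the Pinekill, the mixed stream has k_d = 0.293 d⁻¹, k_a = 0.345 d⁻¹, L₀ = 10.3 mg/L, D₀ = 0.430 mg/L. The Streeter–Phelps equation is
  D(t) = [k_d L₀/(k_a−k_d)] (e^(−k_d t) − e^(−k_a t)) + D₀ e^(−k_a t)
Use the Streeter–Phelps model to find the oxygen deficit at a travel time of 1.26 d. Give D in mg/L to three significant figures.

k_d L₀/(k_a−k_d) = 0.293×10.3/(0.345−0.293) = 3.018/0.05200 = 58.04 mg/L.
e^(−k_d t) = e^(−0.293×1.260) = 0.6913; e^(−k_a t) = e^(−0.345×1.260) = 0.6475.
D = 58.04 × (0.6913 − 0.6475) + 0.430 × 0.6475 = 2.544 + 0.2784 = 2.823 mg/L.

D ≈ 2.82 mg/L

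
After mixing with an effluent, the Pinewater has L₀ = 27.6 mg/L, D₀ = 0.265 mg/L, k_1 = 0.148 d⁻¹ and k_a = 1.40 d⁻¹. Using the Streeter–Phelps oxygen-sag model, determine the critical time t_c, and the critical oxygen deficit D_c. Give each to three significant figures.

t_c ≈ 1.73 d; D_c ≈ 2.26 mg/L

t_c = [1/(k_a−k_1)] ln[(k_a/k_1)(1 − D₀(k_a−k_1)/(k_1 L₀))]
= [1/(1.40−0.148)] ln[(1.40/0.148)(1 − 0.265×1.252/(0.148×27.6))]
= (1/1.252) ln[9.459 × 0.9188] = 0.7987 × ln(8.691) = 0.7987 × 2.162 = 1.727 d.
D_c = (k_1/k_a) L₀ e^(−k_1 t_c) = (0.148/1.40) × 27.6 × e^(−0.148×1.727) = 0.1057 × 27.6 × 0.7744 = 2.260 mg/L.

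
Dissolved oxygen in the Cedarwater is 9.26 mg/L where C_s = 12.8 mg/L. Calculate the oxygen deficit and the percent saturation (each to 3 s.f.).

D ≈ 3.54 mg/L; 72.3 % saturation

D = C_s − C = 12.8 − 9.26 = 3.54 mg/L.
% saturation = 9.26/12.8 × 100 = 72.3 %.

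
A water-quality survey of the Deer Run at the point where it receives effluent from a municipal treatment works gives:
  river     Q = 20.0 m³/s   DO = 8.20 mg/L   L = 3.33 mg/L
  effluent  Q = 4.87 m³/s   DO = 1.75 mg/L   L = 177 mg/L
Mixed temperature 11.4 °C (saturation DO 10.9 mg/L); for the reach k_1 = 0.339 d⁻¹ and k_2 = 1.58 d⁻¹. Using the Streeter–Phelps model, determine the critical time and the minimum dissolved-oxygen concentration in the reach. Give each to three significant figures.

t_c ≈ 0.844 d; minimum DO ≈ 4.88 mg/L

Mixed DO = (20.0×8.20 + 4.87×1.75)/(20.0+4.87) = 172.5/24.87 = 6.937 mg/L.
Mixed L₀ = (20.0×3.33 + 4.87×177)/(24.87) = 928.6/24.87 = 37.34 mg/L.
Initial deficit D₀ = C_s − DO₀ = 10.9 − 6.937 = 3.963 mg/L.
t_c = (1/1.241) ln[(1.58/0.339)(1 − 3.963×1.241/(0.339×37.34))] = 0.8058 × ln(2.850) = 0.8439 d.
D_c = (0.339/1.58) × 37.34 × e^(−0.339×0.8439) = 0.2146 × 37.34 × 0.7512 = 6.018 mg/L.
Minimum DO = 10.9 − 6.018 = 4.882 mg/L.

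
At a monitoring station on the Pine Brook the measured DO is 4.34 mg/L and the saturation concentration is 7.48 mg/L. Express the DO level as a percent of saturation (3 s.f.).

% saturation = C/C_s × 100 = 4.34/7.48 × 100 = 58.0 %.

58.0 % saturation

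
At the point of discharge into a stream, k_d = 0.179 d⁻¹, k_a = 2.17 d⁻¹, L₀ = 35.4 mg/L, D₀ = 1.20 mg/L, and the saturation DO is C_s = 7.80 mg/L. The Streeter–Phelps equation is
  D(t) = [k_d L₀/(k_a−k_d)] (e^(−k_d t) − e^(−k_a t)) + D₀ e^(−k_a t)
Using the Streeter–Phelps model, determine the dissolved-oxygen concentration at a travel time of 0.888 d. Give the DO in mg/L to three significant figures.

k_d L₀/(k_a−k_d) = 0.179×35.4/(2.17−0.179) = 6.337/1.991 = 3.183 mg/L.
e^(−k_d t) = e^(−0.179×0.8880) = 0.8530; e^(−k_a t) = e^(−2.17×0.8880) = 0.1456.
D = 3.183 × (0.8530 − 0.1456) + 1.20 × 0.1456 = 2.252 + 0.1747 = 2.426 mg/L.
DO = C_s − D = 7.80 − 2.426 = 5.374 mg/L.

DO ≈ 5.37 mg/L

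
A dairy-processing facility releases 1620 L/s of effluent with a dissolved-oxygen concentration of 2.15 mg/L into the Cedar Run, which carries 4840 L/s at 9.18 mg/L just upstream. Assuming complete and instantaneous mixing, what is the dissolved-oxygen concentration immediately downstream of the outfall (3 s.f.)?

7.42 mg/L

Flow-weighted mixing: C = (Q_r C_r + Q_w C_w)/(Q_r + Q_w)
= (4840×9.18 + 1620×2.15)/(4840 + 1620) = 47910/6460 = 7.417 mg/L.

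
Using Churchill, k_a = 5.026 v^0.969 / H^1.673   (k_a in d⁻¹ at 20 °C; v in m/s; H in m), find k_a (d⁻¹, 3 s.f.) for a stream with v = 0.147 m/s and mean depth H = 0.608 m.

k_a ≈ 1.80 d⁻¹

k_a = 5.026 × 0.147^0.969 / 0.608^1.673 = 5.026 × 0.1560 / 0.4350 = 1.803 d⁻¹.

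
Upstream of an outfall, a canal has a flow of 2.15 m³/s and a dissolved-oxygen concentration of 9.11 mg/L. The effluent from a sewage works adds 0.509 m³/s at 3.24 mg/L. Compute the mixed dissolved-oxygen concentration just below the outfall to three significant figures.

7.99 mg/L

Flow-weighted mixing: C = (Q_r C_r + Q_w C_w)/(Q_r + Q_w)
= (2.15×9.11 + 0.509×3.24)/(2.15 + 0.509) = 21.24/2.659 = 7.986 mg/L.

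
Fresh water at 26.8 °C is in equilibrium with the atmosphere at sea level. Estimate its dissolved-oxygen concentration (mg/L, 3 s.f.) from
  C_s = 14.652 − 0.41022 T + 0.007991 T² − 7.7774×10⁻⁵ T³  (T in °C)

C_s = 14.652 − 0.41022×26.8 + 0.007991×26.8² − 7.7774×10⁻⁵×26.8³ = 7.901 mg/L.

C_s ≈ 7.90 mg/L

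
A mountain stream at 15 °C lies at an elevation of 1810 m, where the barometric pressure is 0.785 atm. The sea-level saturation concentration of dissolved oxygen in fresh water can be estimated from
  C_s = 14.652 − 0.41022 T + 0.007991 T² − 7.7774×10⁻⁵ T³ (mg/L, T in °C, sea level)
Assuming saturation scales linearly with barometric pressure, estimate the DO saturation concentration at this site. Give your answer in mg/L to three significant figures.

At sea level: C_s = 14.652 − 0.41022×15 + 0.007991×15² − 7.7774×10⁻⁵×15³ = 10.03 mg/L.
Pressure correction: C_s' = 10.03 × 0.785 = 7.877 mg/L.

C_s ≈ 7.88 mg/L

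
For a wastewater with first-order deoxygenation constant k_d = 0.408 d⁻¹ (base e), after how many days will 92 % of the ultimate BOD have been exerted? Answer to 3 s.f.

t ≈ 6.19 d

y/L₀ = 1 − e^(−k_d t) = 0.92 ⇒ e^(−k_d t) = 0.0800
t = −ln(0.0800) / 0.408 = 2.526 / 0.408 = 6.191 d.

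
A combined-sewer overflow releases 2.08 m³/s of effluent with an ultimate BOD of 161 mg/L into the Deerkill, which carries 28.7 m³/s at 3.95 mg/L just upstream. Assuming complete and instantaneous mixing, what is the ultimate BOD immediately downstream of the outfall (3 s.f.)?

14.6 mg/L

Flow-weighted mixing: C = (Q_r C_r + Q_w C_w)/(Q_r + Q_w)
= (28.7×3.95 + 2.08×161)/(28.7 + 2.08) = 448.2/30.78 = 14.56 mg/L.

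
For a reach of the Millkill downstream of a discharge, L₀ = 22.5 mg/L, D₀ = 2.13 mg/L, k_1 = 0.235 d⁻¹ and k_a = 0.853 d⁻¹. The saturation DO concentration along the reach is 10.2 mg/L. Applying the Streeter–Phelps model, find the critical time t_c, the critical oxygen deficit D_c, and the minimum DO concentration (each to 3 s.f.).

t_c = [1/(k_a−k_1)] ln[(k_a/k_1)(1 − D₀(k_a−k_1)/(k_1 L₀))]
= [1/(0.853−0.235)] ln[(0.853/0.235)(1 − 2.13×0.6180/(0.235×22.5))]
= (1/0.6180) ln[3.630 × 0.7510] = 1.618 × ln(2.726) = 1.618 × 1.003 = 1.623 d.
D_c = (k_1/k_a) L₀ e^(−k_1 t_c) = (0.235/0.853) × 22.5 × e^(−0.235×1.623) = 0.2755 × 22.5 × 0.6829 = 4.233 mg/L.
Minimum DO = C_s − D_c = 10.2 − 4.233 = 5.967 mg/L.

t_c ≈ 1.62 d; D_c ≈ 4.23 mg/L; min DO ≈ 5.97 mg/L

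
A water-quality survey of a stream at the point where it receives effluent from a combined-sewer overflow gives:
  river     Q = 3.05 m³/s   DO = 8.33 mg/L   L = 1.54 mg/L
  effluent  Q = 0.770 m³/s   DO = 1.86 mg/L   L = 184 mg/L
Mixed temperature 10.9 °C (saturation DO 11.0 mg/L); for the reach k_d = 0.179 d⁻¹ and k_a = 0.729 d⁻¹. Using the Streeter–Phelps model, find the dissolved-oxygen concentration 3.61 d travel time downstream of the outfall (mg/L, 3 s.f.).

Mixed DO = (3.05×8.33 + 0.770×1.86)/(3.05+0.770) = 26.84/3.820 = 7.026 mg/L.
Mixed L₀ = (3.05×1.54 + 0.770×184)/(3.820) = 146.4/3.820 = 38.32 mg/L.
Initial deficit D₀ = C_s − DO₀ = 11.0 − 7.026 = 3.974 mg/L.
D(3.61) = [0.179×38.32/(0.729−0.179)](e^(−0.179×3.61) − e^(−0.729×3.61)) + 3.974 e^(−0.729×3.61)
= 12.47 × (0.5240 − 0.07196) + 3.974 × 0.07196 = 5.924 mg/L.
DO = 11.0 − 5.924 = 5.076 mg/L.

DO ≈ 5.08 mg/L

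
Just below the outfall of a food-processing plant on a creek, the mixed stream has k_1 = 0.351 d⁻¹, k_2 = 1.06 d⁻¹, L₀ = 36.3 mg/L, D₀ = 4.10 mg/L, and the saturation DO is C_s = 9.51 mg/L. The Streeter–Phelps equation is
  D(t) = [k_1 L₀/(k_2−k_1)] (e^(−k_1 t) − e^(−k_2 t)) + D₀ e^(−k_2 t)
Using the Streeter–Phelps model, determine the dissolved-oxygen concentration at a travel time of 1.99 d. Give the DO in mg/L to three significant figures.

k_1 L₀/(k_2−k_1) = 0.351×36.3/(1.06−0.351) = 12.74/0.7090 = 17.97 mg/L.
e^(−k_1 t) = e^(−0.351×1.990) = 0.4973; e^(−k_2 t) = e^(−1.06×1.990) = 0.1213.
D = 17.97 × (0.4973 − 0.1213) + 4.10 × 0.1213 = 6.757 + 0.4974 = 7.255 mg/L.
DO = C_s − D = 9.51 − 7.255 = 2.255 mg/L.

DO ≈ 2.26 mg/L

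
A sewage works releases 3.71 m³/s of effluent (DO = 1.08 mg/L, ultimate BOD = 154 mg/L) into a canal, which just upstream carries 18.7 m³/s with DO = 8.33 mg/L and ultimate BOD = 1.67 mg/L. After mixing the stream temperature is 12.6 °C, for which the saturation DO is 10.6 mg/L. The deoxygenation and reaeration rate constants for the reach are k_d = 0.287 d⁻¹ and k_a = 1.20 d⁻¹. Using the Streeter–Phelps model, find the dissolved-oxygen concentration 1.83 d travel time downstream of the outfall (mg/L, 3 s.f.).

DO ≈ 6.16 mg/L

Mixed DO = (18.7×8.33 + 3.71×1.08)/(18.7+3.71) = 159.8/22.41 = 7.130 mg/L.
Mixed L₀ = (18.7×1.67 + 3.71×154)/(22.41) = 602.6/22.41 = 26.89 mg/L.
Initial deficit D₀ = C_s − DO₀ = 10.6 − 7.130 = 3.470 mg/L.
D(1.83) = [0.287×26.89/(1.20−0.287)](e^(−0.287×1.83) − e^(−1.20×1.83)) + 3.470 e^(−1.20×1.83)
= 8.452 × (0.5914 − 0.1112) + 3.470 × 0.1112 = 4.445 mg/L.
DO = 10.6 − 4.445 = 6.155 mg/L.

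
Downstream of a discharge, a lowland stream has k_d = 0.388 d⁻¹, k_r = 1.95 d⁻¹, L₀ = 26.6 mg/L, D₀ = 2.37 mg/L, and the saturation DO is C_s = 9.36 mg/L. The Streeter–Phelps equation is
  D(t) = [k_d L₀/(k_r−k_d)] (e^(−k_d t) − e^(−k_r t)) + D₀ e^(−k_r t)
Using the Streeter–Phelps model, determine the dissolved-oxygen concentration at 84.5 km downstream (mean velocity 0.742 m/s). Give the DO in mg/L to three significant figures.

DO ≈ 5.72 mg/L

Travel time t = x/v = 84.5 km / (0.742 m/s) = 84500 m / 0.742 m/s = 113900 s = 1.318 d.
k_d L₀/(k_r−k_d) = 0.388×26.6/(1.95−0.388) = 10.32/1.562 = 6.607 mg/L.
e^(−k_d t) = e^(−0.388×1.318) = 0.5996; e^(−k_r t) = e^(−1.95×1.318) = 0.07652.
D = 6.607 × (0.5996 − 0.07652) + 2.37 × 0.07652 = 3.457 + 0.1813 = 3.638 mg/L.
DO = C_s − D = 9.36 − 3.638 = 5.722 mg/L.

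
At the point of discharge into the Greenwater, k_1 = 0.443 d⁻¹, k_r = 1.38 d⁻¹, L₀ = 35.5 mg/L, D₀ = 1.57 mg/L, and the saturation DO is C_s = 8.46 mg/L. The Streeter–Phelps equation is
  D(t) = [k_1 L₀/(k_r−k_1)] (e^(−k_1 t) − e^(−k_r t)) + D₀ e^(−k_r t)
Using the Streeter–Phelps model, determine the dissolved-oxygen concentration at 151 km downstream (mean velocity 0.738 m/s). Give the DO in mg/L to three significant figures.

Travel time t = x/v = 151 km / (0.738 m/s) = 151000 m / 0.738 m/s = 204600 s = 2.368 d.
k_1 L₀/(k_r−k_1) = 0.443×35.5/(1.38−0.443) = 15.73/0.9370 = 16.78 mg/L.
e^(−k_1 t) = e^(−0.443×2.368) = 0.3503; e^(−k_r t) = e^(−1.38×2.368) = 0.03808.
D = 16.78 × (0.3503 − 0.03808) + 1.57 × 0.03808 = 5.240 + 0.05979 = 5.299 mg/L.
DO = C_s − D = 8.46 − 5.299 = 3.161 mg/L.

DO ≈ 3.16 mg/L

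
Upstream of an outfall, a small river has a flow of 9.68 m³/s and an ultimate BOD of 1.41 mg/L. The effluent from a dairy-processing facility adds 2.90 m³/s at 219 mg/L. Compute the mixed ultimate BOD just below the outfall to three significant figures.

Flow-weighted mixing: C = (Q_r C_r + Q_w C_w)/(Q_r + Q_w)
= (9.68×1.41 + 2.90×219)/(9.68 + 2.90) = 648.7/12.58 = 51.57 mg/L.

51.6 mg/L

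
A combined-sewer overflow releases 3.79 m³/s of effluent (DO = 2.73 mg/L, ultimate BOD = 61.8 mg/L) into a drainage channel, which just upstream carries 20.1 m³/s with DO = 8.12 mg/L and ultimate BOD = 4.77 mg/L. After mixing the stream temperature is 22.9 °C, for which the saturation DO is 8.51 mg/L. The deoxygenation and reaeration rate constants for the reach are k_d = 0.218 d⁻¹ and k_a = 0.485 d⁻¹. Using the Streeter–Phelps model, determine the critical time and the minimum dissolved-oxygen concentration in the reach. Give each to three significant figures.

Mixed DO = (20.1×8.12 + 3.79×2.73)/(20.1+3.79) = 173.6/23.89 = 7.265 mg/L.
Mixed L₀ = (20.1×4.77 + 3.79×61.8)/(23.89) = 330.1/23.89 = 13.82 mg/L.
Initial deficit D₀ = C_s − DO₀ = 8.51 − 7.265 = 1.245 mg/L.
t_c = (1/0.2670) ln[(0.485/0.218)(1 − 1.245×0.2670/(0.218×13.82))] = 3.745 × ln(1.979) = 2.557 d.
D_c = (0.218/0.485) × 13.82 × e^(−0.218×2.557) = 0.4495 × 13.82 × 0.5727 = 3.557 mg/L.
Minimum DO = 8.51 − 3.557 = 4.953 mg/L.

t_c ≈ 2.56 d; minimum DO ≈ 4.95 mg/L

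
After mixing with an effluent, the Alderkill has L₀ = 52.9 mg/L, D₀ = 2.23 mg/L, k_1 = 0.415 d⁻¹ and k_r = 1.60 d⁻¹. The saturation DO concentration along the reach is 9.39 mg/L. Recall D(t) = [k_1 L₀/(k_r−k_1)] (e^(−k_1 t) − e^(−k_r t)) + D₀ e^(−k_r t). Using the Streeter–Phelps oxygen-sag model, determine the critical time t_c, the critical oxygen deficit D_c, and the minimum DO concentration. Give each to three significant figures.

t_c = [1/(k_r−k_1)] ln[(k_r/k_1)(1 − D₀(k_r−k_1)/(k_1 L₀))]
= [1/(1.60−0.415)] ln[(1.60/0.415)(1 − 2.23×1.185/(0.415×52.9))]
= (1/1.185) ln[3.855 × 0.8796] = 0.8439 × ln(3.391) = 0.8439 × 1.221 = 1.031 d.
D_c = (k_1/k_r) L₀ e^(−k_1 t_c) = (0.415/1.60) × 52.9 × e^(−0.415×1.031) = 0.2594 × 52.9 × 0.6520 = 8.946 mg/L.
Minimum DO = C_s − D_c = 9.39 − 8.946 = 0.4437 mg/L.

t_c ≈ 1.03 d; D_c ≈ 8.95 mg/L; min DO ≈ 0.444 mg/L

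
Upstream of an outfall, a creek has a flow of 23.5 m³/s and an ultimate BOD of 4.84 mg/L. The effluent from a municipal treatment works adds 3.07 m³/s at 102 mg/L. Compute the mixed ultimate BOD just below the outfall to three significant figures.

Flow-weighted mixing: C = (Q_r C_r + Q_w C_w)/(Q_r + Q_w)
= (23.5×4.84 + 3.07×102)/(23.5 + 3.07) = 426.9/26.57 = 16.07 mg/L.

16.1 mg/L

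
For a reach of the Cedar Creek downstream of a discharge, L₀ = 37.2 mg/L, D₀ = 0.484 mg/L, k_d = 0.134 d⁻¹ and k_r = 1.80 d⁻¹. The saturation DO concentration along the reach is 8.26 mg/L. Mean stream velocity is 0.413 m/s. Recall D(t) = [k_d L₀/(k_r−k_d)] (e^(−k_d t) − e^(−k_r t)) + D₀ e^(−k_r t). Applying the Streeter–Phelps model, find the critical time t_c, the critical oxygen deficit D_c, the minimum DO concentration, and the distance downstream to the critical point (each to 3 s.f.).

t_c ≈ 1.45 d; D_c ≈ 2.28 mg/L; min DO ≈ 5.98 mg/L; x_c ≈ 51.9 km

With k_r/k_d = 13.43 and 1 − D₀(k_r−k_d)/(k_d L₀) = 0.8382,
t_c = ln(13.43 × 0.8382) / (1.80 − 0.134) = ln(11.26) / 1.666 = 2.421/1.666 = 1.453 d.
L(t_c) = L₀ e^(−k_d t_c) = 37.2 × 0.8230 = 30.62 mg/L, and at the critical point k_r D_c = k_d L, so D_c = (0.134/1.80) × 30.62 = 2.279 mg/L.
Minimum DO = C_s − D_c = 8.26 − 2.279 = 5.981 mg/L.
x_c = v t_c = 0.413 m/s × 1.453 d × 86400 s/d = 51860 m ≈ 51.9 km.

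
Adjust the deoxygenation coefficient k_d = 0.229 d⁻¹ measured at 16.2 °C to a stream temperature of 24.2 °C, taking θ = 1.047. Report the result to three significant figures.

k_d(T₂) = k_d(T₁) · θ^(T₂−T₁) = 0.229 × 1.047^(24.2−16.2)
= 0.229 × 1.047^8.00 = 0.229 × 1.444 = 0.3307 d⁻¹.

k_d ≈ 0.331 d⁻¹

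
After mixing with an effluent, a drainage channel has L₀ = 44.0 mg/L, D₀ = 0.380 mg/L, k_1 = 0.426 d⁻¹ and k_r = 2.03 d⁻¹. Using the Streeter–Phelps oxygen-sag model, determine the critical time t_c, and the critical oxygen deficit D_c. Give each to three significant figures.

t_c ≈ 0.953 d; D_c ≈ 6.15 mg/L

At the critical point dD/dt = 0, so k_1 L₀ e^(−k_1 t) = k_r D. Substituting D(t) from the Streeter–Phelps equation and solving for t gives
t_c = ln[(k_r/k_1)(1 − D₀(k_r−k_1)/(k_1 L₀))] / (k_r−k_1).
Here k_r−k_1 = 1.604 d⁻¹ and 1 − D₀(k_r−k_1)/(k_1 L₀) = 1 − 0.380×1.604/(0.426×44.0) = 0.9675, so
t_c = ln(4.765 × 0.9675) / 1.604 = 1.528 / 1.604 = 0.9528 d.
L(t_c) = L₀ e^(−k_1 t_c) = 44.0 × 0.6664 = 29.32 mg/L, and at the critical point k_r D_c = k_1 L, so D_c = (0.426/2.03) × 29.32 = 6.153 mg/L.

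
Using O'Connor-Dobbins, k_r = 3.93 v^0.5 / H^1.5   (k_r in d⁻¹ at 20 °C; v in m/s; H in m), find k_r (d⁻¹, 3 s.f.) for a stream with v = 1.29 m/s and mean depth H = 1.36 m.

k_r = 3.93 × 1.29^0.5 / 1.36^1.5 = 3.93 × 1.136 / 1.586 = 2.814 d⁻¹.

k_r ≈ 2.81 d⁻¹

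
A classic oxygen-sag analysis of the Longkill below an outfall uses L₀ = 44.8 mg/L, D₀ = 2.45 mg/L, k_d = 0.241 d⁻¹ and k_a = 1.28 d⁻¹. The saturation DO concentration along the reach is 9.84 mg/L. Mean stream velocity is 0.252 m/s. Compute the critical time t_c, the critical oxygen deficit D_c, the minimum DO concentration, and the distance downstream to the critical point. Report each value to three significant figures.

t_c ≈ 1.35 d; D_c ≈ 6.09 mg/L; min DO ≈ 3.75 mg/L; x_c ≈ 29.4 km

At the critical point dD/dt = 0, so k_d L₀ e^(−k_d t) = k_a D. Substituting D(t) from the Streeter–Phelps equation and solving for t gives
t_c = ln[(k_a/k_d)(1 − D₀(k_a−k_d)/(k_d L₀))] / (k_a−k_d).
Here k_a−k_d = 1.039 d⁻¹ and 1 − D₀(k_a−k_d)/(k_d L₀) = 1 − 2.45×1.039/(0.241×44.8) = 0.7642, so
t_c = ln(5.311 × 0.7642) / 1.039 = 1.401 / 1.039 = 1.348 d.
D_c = (k_d/k_a) L₀ e^(−k_d t_c) = (0.241/1.28) × 44.8 × e^(−0.241×1.348) = 0.1883 × 44.8 × 0.7226 = 6.095 mg/L.
Minimum DO = C_s − D_c = 9.84 − 6.095 = 3.745 mg/L.
x_c = v t_c = 0.252 m/s × 1.348 d × 86400 s/d = 29360 m ≈ 29.4 km.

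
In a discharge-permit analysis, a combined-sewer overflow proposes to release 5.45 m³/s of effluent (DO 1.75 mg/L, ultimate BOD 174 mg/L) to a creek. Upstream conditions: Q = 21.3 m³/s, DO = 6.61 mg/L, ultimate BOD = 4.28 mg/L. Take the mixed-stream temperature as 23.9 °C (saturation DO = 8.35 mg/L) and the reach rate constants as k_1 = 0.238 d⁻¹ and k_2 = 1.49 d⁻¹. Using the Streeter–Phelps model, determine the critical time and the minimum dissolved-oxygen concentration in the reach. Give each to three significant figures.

t_c ≈ 1.10 d; minimum DO ≈ 3.57 mg/L

Mixed DO = (21.3×6.61 + 5.45×1.75)/(21.3+5.45) = 150.3/26.75 = 5.620 mg/L.
Mixed L₀ = (21.3×4.28 + 5.45×174)/(26.75) = 1039/26.75 = 38.86 mg/L.
Initial deficit D₀ = C_s − DO₀ = 8.35 − 5.620 = 2.730 mg/L.
t_c = (1/1.252) ln[(1.49/0.238)(1 − 2.730×1.252/(0.238×38.86))] = 0.7987 × ln(3.947) = 1.097 d.
D_c = (0.238/1.49) × 38.86 × e^(−0.238×1.097) = 0.1597 × 38.86 × 0.7703 = 4.781 mg/L.
Minimum DO = 8.35 − 4.781 = 3.569 mg/L.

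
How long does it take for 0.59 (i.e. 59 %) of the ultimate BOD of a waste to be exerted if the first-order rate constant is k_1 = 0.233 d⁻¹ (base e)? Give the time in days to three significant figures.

y/L₀ = 1 − e^(−k_1 t) = 0.59 ⇒ e^(−k_1 t) = 0.410
t = −ln(0.410) / 0.233 = 0.8916 / 0.233 = 3.827 d.

t ≈ 3.83 d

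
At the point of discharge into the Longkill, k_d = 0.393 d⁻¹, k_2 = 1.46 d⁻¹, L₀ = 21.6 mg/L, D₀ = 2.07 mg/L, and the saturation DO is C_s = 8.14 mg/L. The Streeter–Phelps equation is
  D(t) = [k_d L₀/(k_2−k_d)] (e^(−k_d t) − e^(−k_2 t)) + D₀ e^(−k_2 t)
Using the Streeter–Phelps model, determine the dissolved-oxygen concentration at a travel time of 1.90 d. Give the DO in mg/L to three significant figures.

DO ≈ 4.74 mg/L

k_d L₀/(k_2−k_d) = 0.393×21.6/(1.46−0.393) = 8.489/1.067 = 7.956 mg/L.
e^(−k_d t) = e^(−0.393×1.900) = 0.4739; e^(−k_2 t) = e^(−1.46×1.900) = 0.06241.
D = 7.956 × (0.4739 − 0.06241) + 2.07 × 0.06241 = 3.274 + 0.1292 = 3.403 mg/L.
DO = C_s − D = 8.14 − 3.403 = 4.737 mg/L.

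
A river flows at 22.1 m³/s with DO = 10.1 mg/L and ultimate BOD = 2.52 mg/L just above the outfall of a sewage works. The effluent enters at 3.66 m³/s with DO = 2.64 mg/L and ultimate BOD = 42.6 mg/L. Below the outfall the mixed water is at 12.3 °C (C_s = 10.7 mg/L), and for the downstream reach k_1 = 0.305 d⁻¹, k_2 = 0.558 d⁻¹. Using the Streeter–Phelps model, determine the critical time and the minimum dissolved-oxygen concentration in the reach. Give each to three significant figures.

t_c ≈ 1.66 d; minimum DO ≈ 8.00 mg/L

Mixed DO = (22.1×10.1 + 3.66×2.64)/(22.1+3.66) = 232.9/25.76 = 9.040 mg/L.
Mixed L₀ = (22.1×2.52 + 3.66×42.6)/(25.76) = 211.6/25.76 = 8.215 mg/L.
Initial deficit D₀ = C_s − DO₀ = 10.7 − 9.040 = 1.660 mg/L.
t_c = (1/0.2530) ln[(0.558/0.305)(1 − 1.660×0.2530/(0.305×8.215))] = 3.953 × ln(1.523) = 1.662 d.
D_c = (0.305/0.558) × 8.215 × e^(−0.305×1.662) = 0.5466 × 8.215 × 0.6023 = 2.704 mg/L.
Minimum DO = 10.7 − 2.704 = 7.996 mg/L.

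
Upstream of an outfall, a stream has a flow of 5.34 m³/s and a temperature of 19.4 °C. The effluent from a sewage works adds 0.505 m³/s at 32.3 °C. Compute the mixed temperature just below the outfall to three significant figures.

20.5 °C

Flow-weighted mixing: C = (Q_r C_r + Q_w C_w)/(Q_r + Q_w)
= (5.34×19.4 + 0.505×32.3)/(5.34 + 0.505) = 119.9/5.845 = 20.51 °C.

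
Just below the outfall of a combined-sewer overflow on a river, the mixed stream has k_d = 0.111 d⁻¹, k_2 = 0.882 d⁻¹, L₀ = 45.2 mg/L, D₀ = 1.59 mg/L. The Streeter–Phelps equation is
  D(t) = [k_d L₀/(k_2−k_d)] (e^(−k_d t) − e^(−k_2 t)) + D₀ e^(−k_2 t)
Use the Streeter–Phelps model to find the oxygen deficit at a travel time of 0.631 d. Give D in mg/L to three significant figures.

k_d L₀/(k_2−k_d) = 0.111×45.2/(0.882−0.111) = 5.017/0.7710 = 6.507 mg/L.
e^(−k_d t) = e^(−0.111×0.6310) = 0.9324; e^(−k_2 t) = e^(−0.882×0.6310) = 0.5732.
D = 6.507 × (0.9324 − 0.5732) + 1.59 × 0.5732 = 2.337 + 0.9114 = 3.249 mg/L.

D ≈ 3.25 mg/L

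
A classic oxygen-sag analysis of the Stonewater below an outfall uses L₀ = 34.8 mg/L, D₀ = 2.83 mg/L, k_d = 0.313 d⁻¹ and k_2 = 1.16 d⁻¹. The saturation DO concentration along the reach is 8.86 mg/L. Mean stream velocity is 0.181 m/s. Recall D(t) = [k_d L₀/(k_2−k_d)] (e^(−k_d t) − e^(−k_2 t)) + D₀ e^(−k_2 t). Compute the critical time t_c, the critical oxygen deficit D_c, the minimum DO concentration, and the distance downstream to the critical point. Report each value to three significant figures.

At the critical point dD/dt = 0, so k_d L₀ e^(−k_d t) = k_2 D. Substituting D(t) from the Streeter–Phelps equation and solving for t gives
t_c = ln[(k_2/k_d)(1 − D₀(k_2−k_d)/(k_d L₀))] / (k_2−k_d).
Here k_2−k_d = 0.8470 d⁻¹ and 1 − D₀(k_2−k_d)/(k_d L₀) = 1 − 2.83×0.8470/(0.313×34.8) = 0.7799, so
t_c = ln(3.706 × 0.7799) / 0.8470 = 1.061 / 0.8470 = 1.253 d.
L(t_c) = L₀ e^(−k_d t_c) = 34.8 × 0.6755 = 23.51 mg/L, and at the critical point k_2 D_c = k_d L, so D_c = (0.313/1.16) × 23.51 = 6.343 mg/L.
Minimum DO = C_s − D_c = 8.86 − 6.343 = 2.517 mg/L.
x_c = v t_c = 0.181 m/s × 1.253 d × 86400 s/d = 19600 m ≈ 19.6 km.

t_c ≈ 1.25 d; D_c ≈ 6.34 mg/L; min DO ≈ 2.52 mg/L; x_c ≈ 19.6 km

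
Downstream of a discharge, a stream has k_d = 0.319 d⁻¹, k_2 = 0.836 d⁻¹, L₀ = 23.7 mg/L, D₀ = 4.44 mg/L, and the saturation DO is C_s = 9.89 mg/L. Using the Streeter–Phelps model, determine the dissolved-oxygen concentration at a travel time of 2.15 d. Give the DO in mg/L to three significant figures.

DO ≈ 4.21 mg/L

k_d L₀/(k_2−k_d) = 0.319×23.7/(0.836−0.319) = 7.560/0.5170 = 14.62 mg/L.
e^(−k_d t) = e^(−0.319×2.150) = 0.5037; e^(−k_2 t) = e^(−0.836×2.150) = 0.1657.
D = 14.62 × (0.5037 − 0.1657) + 4.44 × 0.1657 = 4.942 + 0.7358 = 5.678 mg/L.
DO = C_s − D = 9.89 − 5.678 = 4.212 mg/L.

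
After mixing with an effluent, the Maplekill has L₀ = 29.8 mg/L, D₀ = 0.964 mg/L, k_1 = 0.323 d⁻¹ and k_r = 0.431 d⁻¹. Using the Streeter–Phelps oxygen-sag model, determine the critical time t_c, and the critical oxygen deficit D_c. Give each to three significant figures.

t_c = [1/(k_r−k_1)] ln[(k_r/k_1)(1 − D₀(k_r−k_1)/(k_1 L₀))]
= [1/(0.431−0.323)] ln[(0.431/0.323)(1 − 0.964×0.1080/(0.323×29.8))]
= (1/0.1080) ln[1.334 × 0.9892] = 9.259 × ln(1.320) = 9.259 × 0.2776 = 2.570 d.
D_c = (k_1/k_r) L₀ e^(−k_1 t_c) = (0.323/0.431) × 29.8 × e^(−0.323×2.570) = 0.7494 × 29.8 × 0.4360 = 9.736 mg/L.

t_c ≈ 2.57 d; D_c ≈ 9.74 mg/L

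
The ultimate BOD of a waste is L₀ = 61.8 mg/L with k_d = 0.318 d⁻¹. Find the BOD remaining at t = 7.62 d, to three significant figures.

L ≈ 5.48 mg/L

L_t = L₀ e^(−k_d t) = 61.8 × e^(−0.318×7.62) = 61.8 × 0.08864 = 5.478 mg/L.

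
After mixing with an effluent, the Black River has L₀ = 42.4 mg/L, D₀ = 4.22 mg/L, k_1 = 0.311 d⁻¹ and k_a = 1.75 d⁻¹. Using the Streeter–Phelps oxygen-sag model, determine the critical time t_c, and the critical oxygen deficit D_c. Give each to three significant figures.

t_c ≈ 0.772 d; D_c ≈ 5.93 mg/L

With k_a/k_1 = 5.627 and 1 − D₀(k_a−k_1)/(k_1 L₀) = 0.5395,
t_c = ln(5.627 × 0.5395) / (1.75 − 0.311) = ln(3.036) / 1.439 = 1.110/1.439 = 0.7717 d.
D_c = (k_1/k_a) L₀ e^(−k_1 t_c) = (0.311/1.75) × 42.4 × e^(−0.311×0.7717) = 0.1777 × 42.4 × 0.7866 = 5.927 mg/L.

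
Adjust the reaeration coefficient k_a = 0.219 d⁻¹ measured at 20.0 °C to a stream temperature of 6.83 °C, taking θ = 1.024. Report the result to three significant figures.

k_a ≈ 0.160 d⁻¹

k_a(T₂) = k_a(T₁) · θ^(T₂−T₁) = 0.219 × 1.024^(6.83−20.0)
= 0.219 × 1.024^-13.2 = 0.219 × 0.7317 = 0.1602 d⁻¹.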